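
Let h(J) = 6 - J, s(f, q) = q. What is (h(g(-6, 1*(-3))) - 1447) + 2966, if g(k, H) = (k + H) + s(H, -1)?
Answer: 1535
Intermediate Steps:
g(k, H) = -1 + H + k (g(k, H) = (k + H) - 1 = (H + k) - 1 = -1 + H + k)
(h(g(-6, 1*(-3))) - 1447) + 2966 = ((6 - (-1 + 1*(-3) - 6)) - 1447) + 2966 = ((6 - (-1 - 3 - 6)) - 1447) + 2966 = ((6 - 1*(-10)) - 1447) + 2966 = ((6 + 10) - 1447) + 2966 = (16 - 1447) + 2966 = -1431 + 2966 = 1535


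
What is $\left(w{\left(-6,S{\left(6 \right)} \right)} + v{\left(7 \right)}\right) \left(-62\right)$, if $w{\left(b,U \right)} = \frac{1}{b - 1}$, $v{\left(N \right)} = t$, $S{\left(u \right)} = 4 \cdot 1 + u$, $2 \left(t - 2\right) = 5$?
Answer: $- \frac{1891}{7} \approx -270.14$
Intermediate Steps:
$t = \frac{9}{2}$ ($t = 2 + \frac{1}{2} \cdot 5 = 2 + \frac{5}{2} = \frac{9}{2} \approx 4.5$)
$S{\left(u \right)} = 4 + u$
$v{\left(N \right)} = \frac{9}{2}$
$w{\left(b,U \right)} = \frac{1}{-1 + b}$
$\left(w{\left(-6,S{\left(6 \right)} \right)} + v{\left(7 \right)}\right) \left(-62\right) = \left(\frac{1}{-1 - 6} + \frac{9}{2}\right) \left(-62\right) = \left(\frac{1}{-7} + \frac{9}{2}\right) \left(-62\right) = \left(- \frac{1}{7} + \frac{9}{2}\right) \left(-62\right) = \frac{61}{14} \left(-62\right) = - \frac{1891}{7}$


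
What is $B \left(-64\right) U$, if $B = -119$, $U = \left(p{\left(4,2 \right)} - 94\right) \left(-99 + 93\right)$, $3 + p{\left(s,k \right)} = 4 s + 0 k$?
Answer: $3701376$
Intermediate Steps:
$p{\left(s,k \right)} = -3 + 4 s$ ($p{\left(s,k \right)} = -3 + \left(4 s + 0 k\right) = -3 + \left(4 s + 0\right) = -3 + 4 s$)
$U = 486$ ($U = \left(\left(-3 + 4 \cdot 4\right) - 94\right) \left(-99 + 93\right) = \left(\left(-3 + 16\right) - 94\right) \left(-6\right) = \left(13 - 94\right) \left(-6\right) = \left(-81\right) \left(-6\right) = 486$)
$B \left(-64\right) U = \left(-119\right) \left(-64\right) 486 = 7616 \cdot 486 = 3701376$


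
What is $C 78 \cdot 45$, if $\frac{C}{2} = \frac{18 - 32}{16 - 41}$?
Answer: $\frac{19656}{5} \approx 3931.2$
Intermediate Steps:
$C = \frac{28}{25}$ ($C = 2 \frac{18 - 32}{16 - 41} = 2 \left(- \frac{14}{-25}\right) = 2 \left(\left(-14\right) \left(- \frac{1}{25}\right)\right) = 2 \cdot \frac{14}{25} = \frac{28}{25} \approx 1.12$)
$C 78 \cdot 45 = \frac{28}{25} \cdot 78 \cdot 45 = \frac{2184}{25} \cdot 45 = \frac{19656}{5}$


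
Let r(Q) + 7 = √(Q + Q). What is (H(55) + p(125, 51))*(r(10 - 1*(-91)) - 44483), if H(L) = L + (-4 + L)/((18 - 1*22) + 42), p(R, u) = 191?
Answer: -209080755/19 + 9399*√202/38 ≈ -1.1001e+7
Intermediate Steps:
r(Q) = -7 + √2*√Q (r(Q) = -7 + √(Q + Q) = -7 + √(2*Q) = -7 + √2*√Q)
H(L) = -2/19 + 39*L/38 (H(L) = L + (-4 + L)/((18 - 22) + 42) = L + (-4 + L)/(-4 + 42) = L + (-4 + L)/38 = L + (-4 + L)*(1/38) = L + (-2/19 + L/38) = -2/19 + 39*L/38)
(H(55) + p(125, 51))*(r(10 - 1*(-91)) - 44483) = ((-2/19 + (39/38)*55) + 191)*((-7 + √2*√(10 - 1*(-91))) - 44483) = ((-2/19 + 2145/38) + 191)*((-7 + √2*√(10 + 91)) - 44483) = (2141/38 + 191)*((-7 + √2*√101) - 44483) = 9399*((-7 + √202) - 44483)/38 = 9399*(-44490 + √202)/38 = -209080755/19 + 9399*√202/38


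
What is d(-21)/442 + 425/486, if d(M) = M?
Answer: 44411/53703 ≈ 0.82697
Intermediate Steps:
d(-21)/442 + 425/486 = -21/442 + 425/486 = 44411/53703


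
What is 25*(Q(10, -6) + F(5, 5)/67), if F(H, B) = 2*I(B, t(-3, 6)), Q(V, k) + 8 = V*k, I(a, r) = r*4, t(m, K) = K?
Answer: -112700/67 ≈ -1682.1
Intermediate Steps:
I(a, r) = 4*r
Q(V, k) = -8 + V*k
F(H, B) = 48 (F(H, B) = 2*(4*6) = 2*24 = 48)
25*(Q(10, -6) + F(5, 5)/67) = 25*((-8 + 10*(-6)) + 48/67) = 25*((-8 - 60) + 48*(1/67)) = 25*(-68 + 48/67) = 25*(-4508/67) = -112700/67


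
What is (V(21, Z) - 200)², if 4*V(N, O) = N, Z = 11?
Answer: 606841/16 ≈ 37928.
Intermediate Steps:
V(N, O) = N/4
(V(21, Z) - 200)² = ((¼)*21 - 200)² = (21/4 - 200)² = (-779/4)² = 606841/16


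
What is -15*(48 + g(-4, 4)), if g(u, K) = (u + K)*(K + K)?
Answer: -720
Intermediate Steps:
g(u, K) = 2*K*(K + u) (g(u, K) = (K + u)*(2*K) = 2*K*(K + u))
-15*(48 + g(-4, 4)) = -15*(48 + 2*4*(4 - 4)) = -15*(48 + 2*4*0) = -15*(48 + 0) = -15*48 = -720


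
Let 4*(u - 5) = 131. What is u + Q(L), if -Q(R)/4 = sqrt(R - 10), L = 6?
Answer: 151/4 - 8*I ≈ 37.75 - 8.0*I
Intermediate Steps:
Q(R) = -4*sqrt(-10 + R) (Q(R) = -4*sqrt(R - 10) = -4*sqrt(-10 + R))
u = 151/4 (u = 5 + (1/4)*131 = 5 + 131/4 = 151/4 ≈ 37.750)
u + Q(L) = 151/4 - 4*sqrt(-10 + 6) = 151/4 - 8*I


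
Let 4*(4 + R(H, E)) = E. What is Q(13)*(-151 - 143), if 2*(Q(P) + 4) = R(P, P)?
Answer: 5145/4 ≈ 1286.3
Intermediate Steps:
R(H, E) = -4 + E/4
Q(P) = -6 + P/8 (Q(P) = -4 + (-4 + P/4)/2 = -4 + (-2 + P/8) = -6 + P/8)
Q(13)*(-151 - 143) = (-6 + (⅛)*13)*(-151 - 143) = (-6 + 13/8)*(-294) = -35/8*(-294) = 5145/4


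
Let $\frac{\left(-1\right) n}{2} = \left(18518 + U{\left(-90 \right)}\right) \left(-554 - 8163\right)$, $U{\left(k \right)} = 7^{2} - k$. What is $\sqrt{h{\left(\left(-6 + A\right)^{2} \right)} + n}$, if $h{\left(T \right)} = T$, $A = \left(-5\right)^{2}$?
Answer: $\sqrt{325266499} \approx 18035.0$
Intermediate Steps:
$U{\left(k \right)} = 49 - k$
$A = 25$
$n = 325266138$ ($n = - 2 \left(18518 + \left(49 - -90\right)\right) \left(-554 - 8163\right) = - 2 \left(18518 + \left(49 + 90\right)\right) \left(-8717\right) = - 2 \left(18518 + 139\right) \left(-8717\right) = - 2 \cdot 18657 \left(-8717\right) = \left(-2\right) \left(-162633069\right) = 325266138$)
$\sqrt{h{\left(\left(-6 + A\right)^{2} \right)} + n} = \sqrt{\left(-6 + 25\right)^{2} + 325266138} = \sqrt{19^{2} + 325266138} = \sqrt{361 + 325266138} = \sqrt{325266499}$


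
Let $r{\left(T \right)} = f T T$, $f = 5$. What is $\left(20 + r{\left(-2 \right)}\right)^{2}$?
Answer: $1600$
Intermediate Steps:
$r{\left(T \right)} = 5 T^{2}$ ($r{\left(T \right)} = 5 T T = 5 T^{2}$)
$\left(20 + r{\left(-2 \right)}\right)^{2} = \left(20 + 5 \left(-2\right)^{2}\right)^{2} = \left(20 + 5 \cdot 4\right)^{2} = \left(20 + 20\right)^{2} = 40^{2} = 1600$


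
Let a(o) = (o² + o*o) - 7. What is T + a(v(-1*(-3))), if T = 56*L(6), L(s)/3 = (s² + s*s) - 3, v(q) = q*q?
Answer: 11747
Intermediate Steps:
v(q) = q²
L(s) = -9 + 6*s² (L(s) = 3*((s² + s*s) - 3) = 3*((s² + s²) - 3) = 3*(2*s² - 3) = 3*(-3 + 2*s²) = -9 + 6*s²)
T = 11592 (T = 56*(-9 + 6*6²) = 56*(-9 + 6*36) = 56*(-9 + 216) = 56*207 = 11592)
a(o) = -7 + 2*o² (a(o) = (o² + o²) - 7 = 2*o² - 7 = -7 + 2*o²)
T + a(v(-1*(-3))) = 11592 + (-7 + 2*((-1*(-3))²)²) = 11592 + (-7 + 2*(3²)²) = 11592 + (-7 + 2*9²) = 11592 + (-7 + 2*81) = 11592 + (-7 + 162) = 11592 + 155 = 11747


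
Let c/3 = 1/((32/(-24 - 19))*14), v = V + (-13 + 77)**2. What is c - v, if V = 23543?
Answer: -12382401/448 ≈ -27639.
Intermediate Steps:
v = 27639 (v = 23543 + (-13 + 77)**2 = 23543 + 64**2 = 23543 + 4096 = 27639)
c = -129/448 (c = 3/(((32/(-24 - 19))*14)) = 3/(((32/(-43))*14)) = 3/((-1/43*32*14)) = 3/((-32/43*14)) = 3/(-448/43) = 3*(-43/448) = -129/448 ≈ -0.28795)
c - v = -129/448 - 1*27639 = -129/448 - 27639 = -12382401/448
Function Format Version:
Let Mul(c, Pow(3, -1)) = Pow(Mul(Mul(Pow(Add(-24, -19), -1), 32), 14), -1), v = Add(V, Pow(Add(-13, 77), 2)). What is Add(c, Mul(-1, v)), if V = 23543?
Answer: Rational(-12382401, 448) ≈ -27639.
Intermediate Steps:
v = 27639 (v = Add(23543, Pow(Add(-13, 77), 2)) = Add(23543, Pow(64, 2)) = Add(23543, 4096) = 27639)
c = Rational(-129, 448) (c = Mul(3, Pow(Mul(Mul(Pow(Add(-24, -19), -1), 32), 14), -1)) = Mul(3, Pow(Mul(Mul(Pow(-43, -1), 32), 14), -1)) = Mul(3, Pow(Mul(Mul(Rational(-1, 43), 32), 14), -1)) = Mul(3, Pow(Mul(Rational(-32, 43), 14), -1)) = Mul(3, Pow(Rational(-448, 43), -1)) = Mul(3, Rational(-43, 448)) = Rational(-129, 448) ≈ -0.28795)
Add(c, Mul(-1, v)) = Add(Rational(-129, 448), Mul(-1, 27639)) = Add(Rational(-129, 448), -27639) = Rational(-12382401, 448)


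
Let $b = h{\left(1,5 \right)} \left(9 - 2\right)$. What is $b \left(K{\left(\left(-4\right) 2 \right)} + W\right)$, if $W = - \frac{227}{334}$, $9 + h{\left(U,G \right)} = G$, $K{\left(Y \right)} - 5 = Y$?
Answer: $\frac{17206}{167} \approx 103.03$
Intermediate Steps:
$K{\left(Y \right)} = 5 + Y$
$h{\left(U,G \right)} = -9 + G$
$b = -28$ ($b = \left(-9 + 5\right) \left(9 - 2\right) = \left(-4\right) 7 = -28$)
$W = - \frac{227}{334}$ ($W = \left(-227\right) \frac{1}{334} = - \frac{227}{334} \approx -0.67964$)
$b \left(K{\left(\left(-4\right) 2 \right)} + W\right) = - 28 \left(\left(5 - 8\right) - \frac{227}{334}\right) = - 28 \left(-3 - \frac{227}{334}\right) = \left(-28\right) \left(- \frac{1229}{334}\right) = \frac{17206}{167}$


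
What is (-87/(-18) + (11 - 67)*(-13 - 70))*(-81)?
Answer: -753759/2 ≈ -3.7688e+5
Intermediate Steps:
(-87/(-18) + (11 - 67)*(-13 - 70))*(-81) = (-87*(-1/18) - 56*(-83))*(-81) = (29/6 + 4648)*(-81) = (27917/6)*(-81) = -753759/2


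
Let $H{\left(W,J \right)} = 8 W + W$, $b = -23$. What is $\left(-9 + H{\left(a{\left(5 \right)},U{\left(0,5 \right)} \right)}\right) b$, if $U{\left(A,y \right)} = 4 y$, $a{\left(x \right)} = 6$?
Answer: $-1035$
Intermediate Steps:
$H{\left(W,J \right)} = 9 W$
$\left(-9 + H{\left(a{\left(5 \right)},U{\left(0,5 \right)} \right)}\right) b = \left(-9 + 9 \cdot 6\right) \left(-23\right) = \left(-9 + 54\right) \left(-23\right) = 45 \left(-23\right) = -1035$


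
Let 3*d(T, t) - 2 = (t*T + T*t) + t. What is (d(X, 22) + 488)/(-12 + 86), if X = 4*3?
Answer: 336/37 ≈ 9.0811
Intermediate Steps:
X = 12
d(T, t) = ⅔ + t/3 + 2*T*t/3 (d(T, t) = ⅔ + ((t*T + T*t) + t)/3 = ⅔ + ((T*t + T*t) + t)/3 = ⅔ + (2*T*t + t)/3 = ⅔ + (t + 2*T*t)/3 = ⅔ + (t/3 + 2*T*t/3) = ⅔ + t/3 + 2*T*t/3)
(d(X, 22) + 488)/(-12 + 86) = ((⅔ + (⅓)*22 + (⅔)*12*22) + 488)/(-12 + 86) = ((⅔ + 22/3 + 176) + 488)/74 = (184 + 488)*(1/74) = 672*(1/74) = 336/37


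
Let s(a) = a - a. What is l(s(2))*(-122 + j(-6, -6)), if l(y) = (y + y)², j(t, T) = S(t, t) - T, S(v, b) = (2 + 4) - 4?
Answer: 0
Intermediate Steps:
S(v, b) = 2 (S(v, b) = 6 - 4 = 2)
j(t, T) = 2 - T
s(a) = 0
l(y) = 4*y² (l(y) = (2*y)² = 4*y²)
l(s(2))*(-122 + j(-6, -6)) = (4*0²)*(-122 + (2 - 1*(-6))) = (4*0)*(-122 + (2 + 6)) = 0*(-122 + 8) = 0*(-114) = 0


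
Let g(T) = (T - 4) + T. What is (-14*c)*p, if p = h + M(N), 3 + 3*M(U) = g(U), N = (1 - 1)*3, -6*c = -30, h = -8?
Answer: 2170/3 ≈ 723.33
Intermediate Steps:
c = 5 (c = -⅙*(-30) = 5)
N = 0 (N = 0*3 = 0)
g(T) = -4 + 2*T (g(T) = (-4 + T) + T = -4 + 2*T)
M(U) = -7/3 + 2*U/3 (M(U) = -1 + (-4 + 2*U)/3 = -1 + (-4/3 + 2*U/3) = -7/3 + 2*U/3)
p = -31/3 (p = -8 + (-7/3 + (⅔)*0) = -8 + (-7/3 + 0) = -8 - 7/3 = -31/3 ≈ -10.333)
(-14*c)*p = -14*5*(-31/3) = -70*(-31/3) = 2170/3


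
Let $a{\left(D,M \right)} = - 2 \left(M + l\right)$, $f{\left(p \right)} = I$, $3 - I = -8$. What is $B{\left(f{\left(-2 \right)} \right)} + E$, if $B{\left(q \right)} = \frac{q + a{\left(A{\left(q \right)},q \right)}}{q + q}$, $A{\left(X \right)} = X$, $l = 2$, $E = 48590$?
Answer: $\frac{1068965}{22} \approx 48589.0$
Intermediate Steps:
$I = 11$ ($I = 3 - -8 = 3 + 8 = 11$)
$f{\left(p \right)} = 11$
$a{\left(D,M \right)} = -4 - 2 M$ ($a{\left(D,M \right)} = - 2 \left(M + 2\right) = - 2 \left(2 + M\right) = -4 - 2 M$)
$B{\left(q \right)} = \frac{-4 - q}{2 q}$ ($B{\left(q \right)} = \frac{q - \left(4 + 2 q\right)}{q + q} = \frac{-4 - q}{2 q}$)
$B{\left(f{\left(-2 \right)} \right)} + E = \frac{-4 - 11}{2 \cdot 11} + 48590 = \frac{1}{2} \cdot \frac{1}{11} \left(-4 - 11\right) + 48590 = \frac{1}{2} \cdot \frac{1}{11} \left(-15\right) + 48590 = - \frac{15}{22} + 48590 = \frac{1068965}{22}$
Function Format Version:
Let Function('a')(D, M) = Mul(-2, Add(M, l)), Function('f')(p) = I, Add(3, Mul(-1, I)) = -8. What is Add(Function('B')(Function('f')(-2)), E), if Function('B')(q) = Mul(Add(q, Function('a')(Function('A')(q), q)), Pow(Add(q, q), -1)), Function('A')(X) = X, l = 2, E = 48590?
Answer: Rational(1068965, 22) ≈ 48589.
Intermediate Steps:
I = 11 (I = Add(3, Mul(-1, -8)) = Add(3, 8) = 11)
Function('f')(p) = 11
Function('a')(D, M) = Add(-4, Mul(-2, M)) (Function('a')(D, M) = Mul(-2, Add(M, 2)) = Mul(-2, Add(2, M)) = Add(-4, Mul(-2, M)))
Function('B')(q) = Mul(Rational(1, 2), Pow(q, -1), Add(-4, Mul(-1, q))) (Function('B')(q) = Mul(Add(q, Add(-4, Mul(-2, q))), Pow(Add(q, q), -1)) = Mul(Add(-4, Mul(-1, q)), Pow(Mul(2, q), -1)) = Mul(Add(-4, Mul(-1, q)), Mul(Rational(1, 2), Pow(q, -1))) = Mul(Rational(1, 2), Pow(q, -1), Add(-4, Mul(-1, q))))
Add(Function('B')(Function('f')(-2)), E) = Add(Mul(Rational(1, 2), Pow(11, -1), Add(-4, Mul(-1, 11))), 48590) = Add(Mul(Rational(1, 2), Rational(1, 11), Add(-4, -11)), 48590) = Add(Mul(Rational(1, 2), Rational(1, 11), -15), 48590) = Add(Rational(-15, 22), 48590) = Rational(1068965, 22)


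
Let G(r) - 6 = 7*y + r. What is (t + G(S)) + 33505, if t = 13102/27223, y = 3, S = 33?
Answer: 913753097/27223 ≈ 33566.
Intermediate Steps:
t = 13102/27223 (t = 13102*(1/27223) = 13102/27223 ≈ 0.48128)
G(r) = 27 + r (G(r) = 6 + (7*3 + r) = 6 + (21 + r) = 27 + r)
(t + G(S)) + 33505 = (13102/27223 + (27 + 33)) + 33505 = (13102/27223 + 60) + 33505 = 1646482/27223 + 33505 = 913753097/27223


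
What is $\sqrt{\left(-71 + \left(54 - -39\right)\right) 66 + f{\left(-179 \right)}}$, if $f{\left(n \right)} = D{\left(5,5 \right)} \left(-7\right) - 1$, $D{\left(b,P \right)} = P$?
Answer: $2 \sqrt{354} \approx 37.63$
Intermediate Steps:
$f{\left(n \right)} = -36$ ($f{\left(n \right)} = 5 \left(-7\right) - 1 = -35 - 1 = -36$)
$\sqrt{\left(-71 + \left(54 - -39\right)\right) 66 + f{\left(-179 \right)}} = \sqrt{\left(-71 + \left(54 - -39\right)\right) 66 - 36} = \sqrt{\left(-71 + \left(54 + 39\right)\right) 66 - 36} = \sqrt{\left(-71 + 93\right) 66 - 36} = \sqrt{22 \cdot 66 - 36} = \sqrt{1452 - 36} = \sqrt{1416} = 2 \sqrt{354}$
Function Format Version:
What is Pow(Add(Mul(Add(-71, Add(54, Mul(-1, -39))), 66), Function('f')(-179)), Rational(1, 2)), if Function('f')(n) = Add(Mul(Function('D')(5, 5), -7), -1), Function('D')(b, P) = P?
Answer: Mul(2, Pow(354, Rational(1, 2))) ≈ 37.630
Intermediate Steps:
Function('f')(n) = -36 (Function('f')(n) = Add(Mul(5, -7), -1) = Add(-35, -1) = -36)
Pow(Add(Mul(Add(-71, Add(54, Mul(-1, -39))), 66), Function('f')(-179)), Rational(1, 2)) = Pow(Add(Mul(Add(-71, Add(54, Mul(-1, -39))), 66), -36), Rational(1, 2)) = Pow(Add(Mul(Add(-71, Add(54, 39)), 66), -36), Rational(1, 2)) = Pow(Add(Mul(Add(-71, 93), 66), -36), Rational(1, 2)) = Pow(Add(Mul(22, 66), -36), Rational(1, 2)) = Pow(Add(1452, -36), Rational(1, 2)) = Pow(1416, Rational(1, 2)) = Mul(2, Pow(354, Rational(1, 2)))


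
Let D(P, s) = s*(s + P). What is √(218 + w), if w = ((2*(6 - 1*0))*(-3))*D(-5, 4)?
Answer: √362 ≈ 19.026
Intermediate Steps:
D(P, s) = s*(P + s)
w = 144 (w = ((2*(6 - 1*0))*(-3))*(4*(-5 + 4)) = ((2*(6 + 0))*(-3))*(4*(-1)) = ((2*6)*(-3))*(-4) = (12*(-3))*(-4) = -36*(-4) = 144)
√(218 + w) = √(218 + 144) = √362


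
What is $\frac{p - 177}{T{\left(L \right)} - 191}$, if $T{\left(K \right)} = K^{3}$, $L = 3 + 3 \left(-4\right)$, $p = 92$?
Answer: $\frac{17}{184} \approx 0.092391$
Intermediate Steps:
$L = -9$ ($L = 3 - 12 = -9$)
$\frac{p - 177}{T{\left(L \right)} - 191} = \frac{92 - 177}{\left(-9\right)^{3} - 191} = - \frac{85}{-729 - 191} = - \frac{85}{-920} = \left(-85\right) \left(- \frac{1}{920}\right) = \frac{17}{184}$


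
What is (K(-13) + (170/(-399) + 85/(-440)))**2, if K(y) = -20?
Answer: 524151384289/1232852544 ≈ 425.15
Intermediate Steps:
(K(-13) + (170/(-399) + 85/(-440)))**2 = (-20 + (170/(-399) + 85/(-440)))**2 = (-20 + (170*(-1/399) + 85*(-1/440)))**2 = (-20 + (-170/399 - 17/88))**2 = (-20 - 21743/35112)**2 = (-723983/35112)**2 = 524151384289/1232852544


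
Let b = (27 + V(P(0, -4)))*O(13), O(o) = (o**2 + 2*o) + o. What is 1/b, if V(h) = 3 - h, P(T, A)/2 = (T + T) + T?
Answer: 1/6240 ≈ 0.00016026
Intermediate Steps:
O(o) = o**2 + 3*o
P(T, A) = 6*T (P(T, A) = 2*((T + T) + T) = 2*(2*T + T) = 2*(3*T) = 6*T)
b = 6240 (b = (27 + (3 - 6*0))*(13*(3 + 13)) = (27 + (3 - 1*0))*(13*16) = (27 + (3 + 0))*208 = (27 + 3)*208 = 30*208 = 6240)
1/b = 1/6240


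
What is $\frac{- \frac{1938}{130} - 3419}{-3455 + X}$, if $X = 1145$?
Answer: $\frac{111602}{75075} \approx 1.4865$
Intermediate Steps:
$\frac{- \frac{1938}{130} - 3419}{-3455 + X} = \frac{- \frac{1938}{130} - 3419}{-3455 + 1145} = \frac{\left(-1938\right) \frac{1}{130} - 3419}{-2310} = \left(- \frac{969}{65} - 3419\right) \left(- \frac{1}{2310}\right) = \left(- \frac{223204}{65}\right) \left(- \frac{1}{2310}\right) = \frac{111602}{75075}$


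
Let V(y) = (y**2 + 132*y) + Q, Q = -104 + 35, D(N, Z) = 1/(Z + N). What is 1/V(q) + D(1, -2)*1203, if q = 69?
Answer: -16601399/13800 ≈ -1203.0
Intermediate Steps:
D(N, Z) = 1/(N + Z)
Q = -69
V(y) = -69 + y**2 + 132*y (V(y) = (y**2 + 132*y) - 69 = -69 + y**2 + 132*y)
1/V(q) + D(1, -2)*1203 = 1/(-69 + 69**2 + 132*69) + 1203/(1 - 2) = 1/(-69 + 4761 + 9108) + 1203/(-1) = 1/13800 - 1*1203 = 1/13800 - 1203 = -16601399/13800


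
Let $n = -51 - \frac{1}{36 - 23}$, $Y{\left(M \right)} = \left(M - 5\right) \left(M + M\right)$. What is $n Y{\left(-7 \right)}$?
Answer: $- \frac{111552}{13} \approx -8580.9$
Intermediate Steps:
$Y{\left(M \right)} = 2 M \left(-5 + M\right)$ ($Y{\left(M \right)} = \left(-5 + M\right) 2 M = 2 M \left(-5 + M\right)$)
$n = - \frac{664}{13}$ ($n = -51 - \frac{1}{13} = - \frac{664}{13} \approx -51.077$)
$n Y{\left(-7 \right)} = - \frac{664 \cdot 2 \left(-7\right) \left(-5 - 7\right)}{13} = - \frac{664 \cdot 2 \left(-7\right) \left(-12\right)}{13} = \left(- \frac{664}{13}\right) 168 = - \frac{111552}{13}$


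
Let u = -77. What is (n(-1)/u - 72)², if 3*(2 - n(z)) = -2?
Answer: 276889600/53361 ≈ 5189.0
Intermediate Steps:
n(z) = 8/3 (n(z) = 2 - ⅓*(-2) = 2 + ⅔ = 8/3)
(n(-1)/u - 72)² = ((8/3)/(-77) - 72)² = ((8/3)*(-1/77) - 72)² = (-8/231 - 72)² = (-16640/231)² = 276889600/53361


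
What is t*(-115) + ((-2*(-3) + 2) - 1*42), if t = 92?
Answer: -10614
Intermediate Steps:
t*(-115) + ((-2*(-3) + 2) - 1*42) = 92*(-115) + ((-2*(-3) + 2) - 1*42) = -10580 + ((6 + 2) - 42) = -10580 + (8 - 42) = -10580 - 34 = -10614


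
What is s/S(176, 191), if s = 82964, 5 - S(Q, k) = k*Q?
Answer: -82964/33611 ≈ -2.4684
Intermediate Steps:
S(Q, k) = 5 - Q*k (S(Q, k) = 5 - k*Q = 5 - Q*k)
s/S(176, 191) = 82964/(5 - 1*176*191) = 82964/(5 - 33616) = 82964/(-33611) = 82964*(-1/33611) = -82964/33611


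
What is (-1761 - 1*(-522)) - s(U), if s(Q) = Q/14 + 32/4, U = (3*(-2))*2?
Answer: -8723/7 ≈ -1246.1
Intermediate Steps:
U = -12 (U = -6*2 = -12)
s(Q) = 8 + Q/14 (s(Q) = Q*(1/14) + 32*(1/4) = Q/14 + 8 = 8 + Q/14)
(-1761 - 1*(-522)) - s(U) = (-1761 - 1*(-522)) - (8 + (1/14)*(-12)) = (-1761 + 522) - (8 - 6/7) = -1239 - 1*50/7 = -1239 - 50/7 = -8723/7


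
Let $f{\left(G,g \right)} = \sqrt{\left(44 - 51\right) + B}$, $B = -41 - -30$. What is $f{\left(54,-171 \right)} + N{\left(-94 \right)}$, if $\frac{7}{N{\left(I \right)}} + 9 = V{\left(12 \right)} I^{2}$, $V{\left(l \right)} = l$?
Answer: $\frac{7}{106023} + 3 i \sqrt{2} \approx 6.6023 \cdot 10^{-5} + 4.2426 i$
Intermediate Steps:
$B = -11$ ($B = -41 + 30 = -11$)
$f{\left(G,g \right)} = 3 i \sqrt{2}$ ($f{\left(G,g \right)} = \sqrt{\left(44 - 51\right) - 11} = \sqrt{-7 - 11} = \sqrt{-18} = 3 i \sqrt{2}$)
$N{\left(I \right)} = \frac{7}{-9 + 12 I^{2}}$
$f{\left(54,-171 \right)} + N{\left(-94 \right)} = 3 i \sqrt{2} + \frac{7}{3 \left(-3 + 4 \left(-94\right)^{2}\right)} = 3 i \sqrt{2} + \frac{7}{3 \left(-3 + 4 \cdot 8836\right)} = 3 i \sqrt{2} + \frac{7}{3 \left(-3 + 35344\right)} = 3 i \sqrt{2} + \frac{7}{3 \cdot 35341} = 3 i \sqrt{2} + \frac{7}{3} \cdot \frac{1}{35341} = 3 i \sqrt{2} + \frac{7}{106023} = \frac{7}{106023} + 3 i \sqrt{2}$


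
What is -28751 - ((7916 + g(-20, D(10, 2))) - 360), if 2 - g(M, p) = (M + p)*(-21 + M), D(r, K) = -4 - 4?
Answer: -35161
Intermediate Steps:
D(r, K) = -8
g(M, p) = 2 - (-21 + M)*(M + p) (g(M, p) = 2 - (M + p)*(-21 + M) = 2 - (-21 + M)*(M + p))
-28751 - ((7916 + g(-20, D(10, 2))) - 360) = -28751 - ((7916 + (2 - 1*(-20)**2 + 21*(-20) + 21*(-8) - 1*(-20)*(-8))) - 360) = -28751 - ((7916 + (2 - 1*400 - 420 - 168 - 160)) - 360) = -28751 - ((7916 + (2 - 400 - 420 - 168 - 160)) - 360) = -28751 - ((7916 - 1146) - 360) = -28751 - (6770 - 360) = -28751 - 1*6410 = -28751 - 6410 = -35161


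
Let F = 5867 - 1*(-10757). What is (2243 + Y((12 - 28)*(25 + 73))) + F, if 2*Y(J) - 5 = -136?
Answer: 37603/2 ≈ 18802.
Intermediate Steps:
Y(J) = -131/2 (Y(J) = 5/2 + (½)*(-136) = 5/2 - 68 = -131/2)
F = 16624 (F = 5867 + 10757 = 16624)
(2243 + Y((12 - 28)*(25 + 73))) + F = (2243 - 131/2) + 16624 = 4355/2 + 16624 = 37603/2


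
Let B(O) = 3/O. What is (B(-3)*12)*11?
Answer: -132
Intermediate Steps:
(B(-3)*12)*11 = ((3/(-3))*12)*11 = ((3*(-⅓))*12)*11 = -1*12*11 = -12*11 = -132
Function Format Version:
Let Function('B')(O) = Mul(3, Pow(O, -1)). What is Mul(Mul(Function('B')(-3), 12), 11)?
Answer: -132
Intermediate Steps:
Mul(Mul(Function('B')(-3), 12), 11) = Mul(Mul(Mul(3, Pow(-3, -1)), 12), 11) = Mul(Mul(Mul(3, Rational(-1, 3)), 12), 11) = Mul(Mul(-1, 12), 11) = Mul(-12, 11) = -132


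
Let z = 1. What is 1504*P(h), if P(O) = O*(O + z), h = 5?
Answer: 45120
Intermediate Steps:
P(O) = O*(1 + O) (P(O) = O*(O + 1) = O*(1 + O))
1504*P(h) = 1504*(5*(1 + 5)) = 1504*(5*6) = 1504*30 = 45120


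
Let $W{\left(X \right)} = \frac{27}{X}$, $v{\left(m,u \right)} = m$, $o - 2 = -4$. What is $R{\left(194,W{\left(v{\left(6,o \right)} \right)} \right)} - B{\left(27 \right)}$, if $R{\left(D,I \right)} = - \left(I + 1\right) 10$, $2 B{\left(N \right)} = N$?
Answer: $- \frac{137}{2} \approx -68.5$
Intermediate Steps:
$o = -2$ ($o = 2 - 4 = -2$)
$B{\left(N \right)} = \frac{N}{2}$
$R{\left(D,I \right)} = -10 - 10 I$ ($R{\left(D,I \right)} = - \left(1 + I\right) 10 = - (10 + 10 I) = -10 - 10 I$)
$R{\left(194,W{\left(v{\left(6,o \right)} \right)} \right)} - B{\left(27 \right)} = \left(-10 - 10 \cdot \frac{27}{6}\right) - \frac{1}{2} \cdot 27 = \left(-10 - 10 \cdot 27 \cdot \frac{1}{6}\right) - \frac{27}{2} = \left(-10 - 45\right) - \frac{27}{2} = -55 - \frac{27}{2} = - \frac{137}{2}$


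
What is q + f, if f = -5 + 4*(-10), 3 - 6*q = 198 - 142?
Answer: -323/6 ≈ -53.833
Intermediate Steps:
q = -53/6 (q = ½ - (198 - 142)/6 = ½ - ⅙*56 = ½ - 28/3 = -53/6 ≈ -8.8333)
f = -45 (f = -5 - 40 = -45)
q + f = -53/6 - 45 = -323/6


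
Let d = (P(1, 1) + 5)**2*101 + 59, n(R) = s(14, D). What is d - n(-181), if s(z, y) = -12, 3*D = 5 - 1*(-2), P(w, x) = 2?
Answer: 5020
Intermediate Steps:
D = 7/3 (D = (5 - 1*(-2))/3 = (5 + 2)/3 = (1/3)*7 = 7/3 ≈ 2.3333)
n(R) = -12
d = 5008 (d = (2 + 5)**2*101 + 59 = 7**2*101 + 59 = 49*101 + 59 = 4949 + 59 = 5008)
d - n(-181) = 5008 - 1*(-12) = 5008 + 12 = 5020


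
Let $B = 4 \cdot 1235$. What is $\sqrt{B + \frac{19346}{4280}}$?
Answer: $\frac{9 \sqrt{69888655}}{1070} \approx 70.317$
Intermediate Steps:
$B = 4940$
$\sqrt{B + \frac{19346}{4280}} = \sqrt{4940 + \frac{19346}{4280}} = \sqrt{4940 + 19346 \cdot \frac{1}{4280}} = \sqrt{4940 + \frac{9673}{2140}} = \sqrt{\frac{10581273}{2140}} = \frac{9 \sqrt{69888655}}{1070}$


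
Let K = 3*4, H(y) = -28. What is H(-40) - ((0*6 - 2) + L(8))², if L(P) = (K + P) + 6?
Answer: -604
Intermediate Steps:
K = 12
L(P) = 18 + P (L(P) = (12 + P) + 6 = 18 + P)
H(-40) - ((0*6 - 2) + L(8))² = -28 - ((0*6 - 2) + (18 + 8))² = -28 - ((0 - 2) + 26)² = -28 - (-2 + 26)² = -28 - 1*24² = -28 - 1*576 = -28 - 576 = -604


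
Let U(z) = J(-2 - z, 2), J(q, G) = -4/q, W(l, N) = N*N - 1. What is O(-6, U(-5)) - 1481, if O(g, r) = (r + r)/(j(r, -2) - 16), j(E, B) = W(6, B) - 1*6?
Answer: -84409/57 ≈ -1480.9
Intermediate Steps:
W(l, N) = -1 + N² (W(l, N) = N² - 1 = -1 + N²)
U(z) = -4/(-2 - z)
j(E, B) = -7 + B² (j(E, B) = (-1 + B²) - 1*6 = (-1 + B²) - 6 = -7 + B²)
O(g, r) = -2*r/19 (O(g, r) = (r + r)/((-7 + (-2)²) - 16) = (2*r)/((-7 + 4) - 16) = (2*r)/(-3 - 16) = (2*r)/(-19) = (2*r)*(-1/19) = -2*r/19)
O(-6, U(-5)) - 1481 = -8/(19*(2 - 5)) - 1481 = -8/(19*(-3)) - 1481 = -8*(-1)/(19*3) - 1481 = -2/19*(-4/3) - 1481 = 8/57 - 1481 = -84409/57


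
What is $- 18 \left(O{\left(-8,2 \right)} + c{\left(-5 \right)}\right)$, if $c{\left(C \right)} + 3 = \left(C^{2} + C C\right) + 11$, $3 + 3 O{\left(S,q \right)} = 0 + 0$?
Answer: $-1026$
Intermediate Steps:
$O{\left(S,q \right)} = -1$ ($O{\left(S,q \right)} = -1 + \frac{0 + 0}{3} = -1 + \frac{1}{3} \cdot 0 = -1 + 0 = -1$)
$c{\left(C \right)} = 8 + 2 C^{2}$ ($c{\left(C \right)} = -3 + \left(\left(C^{2} + C C\right) + 11\right) = -3 + \left(\left(C^{2} + C^{2}\right) + 11\right) = -3 + \left(2 C^{2} + 11\right) = -3 + \left(11 + 2 C^{2}\right) = 8 + 2 C^{2}$)
$- 18 \left(O{\left(-8,2 \right)} + c{\left(-5 \right)}\right) = - 18 \left(-1 + \left(8 + 2 \left(-5\right)^{2}\right)\right) = - 18 \left(-1 + \left(8 + 2 \cdot 25\right)\right) = - 18 \left(-1 + \left(8 + 50\right)\right) = - 18 \left(-1 + 58\right) = \left(-18\right) 57 = -1026$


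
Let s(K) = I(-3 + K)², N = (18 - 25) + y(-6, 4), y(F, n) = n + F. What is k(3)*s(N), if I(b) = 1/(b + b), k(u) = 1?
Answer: 1/576 ≈ 0.0017361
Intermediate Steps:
y(F, n) = F + n
I(b) = 1/(2*b)
N = -9 (N = (18 - 25) + (-6 + 4) = -7 - 2 = -9)
s(K) = 1/(4*(-3 + K)²) (s(K) = (1/(2*(-3 + K)))² = 1/(4*(-3 + K)²))
k(3)*s(N) = 1*(1/(4*(-3 - 9)²)) = 1*((¼)/(-12)²) = 1*((¼)*(1/144)) = 1*(1/576) = 1/576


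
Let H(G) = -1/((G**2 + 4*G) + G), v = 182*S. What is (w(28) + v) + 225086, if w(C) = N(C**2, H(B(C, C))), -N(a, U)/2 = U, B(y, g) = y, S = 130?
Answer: 114920653/462 ≈ 2.4875e+5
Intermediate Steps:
v = 23660 (v = 182*130 = 23660)
H(G) = -1/(G**2 + 5*G)
N(a, U) = -2*U
w(C) = 2/(C*(5 + C)) (w(C) = -(-2)/(C*(5 + C)) = 2/(C*(5 + C)))
(w(28) + v) + 225086 = (2/(28*(5 + 28)) + 23660) + 225086 = (2*(1/28)/33 + 23660) + 225086 = (2*(1/28)*(1/33) + 23660) + 225086 = (1/462 + 23660) + 225086 = 10930921/462 + 225086 = 114920653/462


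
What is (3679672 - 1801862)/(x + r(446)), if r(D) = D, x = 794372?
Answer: 938905/397409 ≈ 2.3626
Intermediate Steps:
(3679672 - 1801862)/(x + r(446)) = (3679672 - 1801862)/(794372 + 446) = 1877810/794818 = 1877810*(1/794818) = 938905/397409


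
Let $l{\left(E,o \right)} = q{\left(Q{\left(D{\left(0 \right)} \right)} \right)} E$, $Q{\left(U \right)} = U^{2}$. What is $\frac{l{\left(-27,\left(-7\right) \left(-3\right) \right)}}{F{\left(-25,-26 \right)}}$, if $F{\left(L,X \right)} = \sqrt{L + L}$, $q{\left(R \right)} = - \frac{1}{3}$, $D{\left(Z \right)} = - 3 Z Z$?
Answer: $- \frac{9 i \sqrt{2}}{10} \approx - 1.2728 i$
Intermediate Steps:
$D{\left(Z \right)} = - 3 Z^{2}$
$q{\left(R \right)} = - \frac{1}{3}$ ($q{\left(R \right)} = \left(-1\right) \frac{1}{3} = - \frac{1}{3}$)
$l{\left(E,o \right)} = - \frac{E}{3}$
$F{\left(L,X \right)} = \sqrt{2} \sqrt{L}$ ($F{\left(L,X \right)} = \sqrt{2 L} = \sqrt{2} \sqrt{L}$)
$\frac{l{\left(-27,\left(-7\right) \left(-3\right) \right)}}{F{\left(-25,-26 \right)}} = \frac{\left(- \frac{1}{3}\right) \left(-27\right)}{\sqrt{2} \sqrt{-25}} = \frac{9}{\sqrt{2} \cdot 5 i} = \frac{9}{5 i \sqrt{2}} = 9 \left(- \frac{i \sqrt{2}}{10}\right) = - \frac{9 i \sqrt{2}}{10}$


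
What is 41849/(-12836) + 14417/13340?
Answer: -46651131/21404030 ≈ -2.1796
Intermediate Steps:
41849/(-12836) + 14417/13340 = 41849*(-1/12836) + 14417*(1/13340) = -41849/12836 + 14417/13340 = -46651131/21404030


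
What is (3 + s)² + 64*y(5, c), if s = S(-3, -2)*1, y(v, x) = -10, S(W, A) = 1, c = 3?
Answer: -624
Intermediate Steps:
s = 1 (s = 1*1 = 1)
(3 + s)² + 64*y(5, c) = (3 + 1)² + 64*(-10) = 4² - 640 = 16 - 640 = -624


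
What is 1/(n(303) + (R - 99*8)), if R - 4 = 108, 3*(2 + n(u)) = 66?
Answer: -1/660 ≈ -0.0015152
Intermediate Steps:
n(u) = 20 (n(u) = -2 + (⅓)*66 = -2 + 22 = 20)
R = 112 (R = 4 + 108 = 112)
1/(n(303) + (R - 99*8)) = 1/(20 + (112 - 99*8)) = 1/(20 + (112 - 33*24)) = 1/(20 + (112 - 792)) = 1/(20 - 680) = 1/(-660) = -1/660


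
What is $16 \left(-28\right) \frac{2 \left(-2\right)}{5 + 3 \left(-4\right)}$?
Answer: $-256$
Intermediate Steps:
$16 \left(-28\right) \frac{2 \left(-2\right)}{5 + 3 \left(-4\right)} = - 448 \left(- \frac{4}{5 - 12}\right) = - 448 \left(- \frac{4}{-7}\right) = - 448 \left(\left(-4\right) \left(- \frac{1}{7}\right)\right) = \left(-448\right) \frac{4}{7} = -256$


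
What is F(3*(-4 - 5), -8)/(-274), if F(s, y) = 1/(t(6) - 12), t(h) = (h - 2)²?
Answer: -1/1096 ≈ -0.00091241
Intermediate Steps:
t(h) = (-2 + h)²
F(s, y) = ¼ (F(s, y) = 1/((-2 + 6)² - 12) = 1/(4² - 12) = 1/(16 - 12) = 1/4 = ¼)
F(3*(-4 - 5), -8)/(-274) = (¼)/(-274) = (¼)*(-1/274) = -1/1096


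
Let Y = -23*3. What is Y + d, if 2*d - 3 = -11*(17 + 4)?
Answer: -183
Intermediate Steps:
d = -114 (d = 3/2 + (-11*(17 + 4))/2 = 3/2 + (-11*21)/2 = 3/2 + (1/2)*(-231) = 3/2 - 231/2 = -114)
Y = -69
Y + d = -69 - 114 = -183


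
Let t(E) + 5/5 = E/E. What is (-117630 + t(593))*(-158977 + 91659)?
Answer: 7918616340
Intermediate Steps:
t(E) = 0 (t(E) = -1 + E/E = -1 + 1 = 0)
(-117630 + t(593))*(-158977 + 91659) = (-117630 + 0)*(-158977 + 91659) = -117630*(-67318) = 7918616340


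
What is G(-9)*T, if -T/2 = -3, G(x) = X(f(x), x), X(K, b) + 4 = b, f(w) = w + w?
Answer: -78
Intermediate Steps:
f(w) = 2*w
X(K, b) = -4 + b
G(x) = -4 + x
T = 6 (T = -2*(-3) = 6)
G(-9)*T = (-4 - 9)*6 = -13*6 = -78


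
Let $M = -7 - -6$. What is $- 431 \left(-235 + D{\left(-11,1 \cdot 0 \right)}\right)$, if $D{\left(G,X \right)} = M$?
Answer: $101716$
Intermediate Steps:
$M = -1$ ($M = -7 + 6 = -1$)
$D{\left(G,X \right)} = -1$
$- 431 \left(-235 + D{\left(-11,1 \cdot 0 \right)}\right) = - 431 \left(-235 - 1\right) = \left(-431\right) \left(-236\right) = 101716$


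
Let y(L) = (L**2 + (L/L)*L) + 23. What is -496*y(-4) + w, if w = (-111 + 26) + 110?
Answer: -17335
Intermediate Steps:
w = 25 (w = -85 + 110 = 25)
y(L) = 23 + L + L**2 (y(L) = (L**2 + 1*L) + 23 = (L**2 + L) + 23 = (L + L**2) + 23 = 23 + L + L**2)
-496*y(-4) + w = -496*(23 - 4 + (-4)**2) + 25 = -496*(23 - 4 + 16) + 25 = -496*35 + 25 = -17360 + 25 = -17335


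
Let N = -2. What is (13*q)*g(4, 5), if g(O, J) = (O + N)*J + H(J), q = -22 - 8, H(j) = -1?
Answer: -3510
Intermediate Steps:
q = -30
g(O, J) = -1 + J*(-2 + O) (g(O, J) = (O - 2)*J - 1 = (-2 + O)*J - 1 = J*(-2 + O) - 1 = -1 + J*(-2 + O))
(13*q)*g(4, 5) = (13*(-30))*(-1 - 2*5 + 5*4) = -390*(-1 - 10 + 20) = -390*9 = -3510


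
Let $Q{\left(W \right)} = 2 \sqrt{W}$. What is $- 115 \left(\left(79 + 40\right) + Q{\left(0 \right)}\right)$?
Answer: $-13685$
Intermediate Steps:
$- 115 \left(\left(79 + 40\right) + Q{\left(0 \right)}\right) = - 115 \left(\left(79 + 40\right) + 2 \sqrt{0}\right) = - 115 \left(119 + 2 \cdot 0\right) = - 115 \left(119 + 0\right) = \left(-115\right) 119 = -13685$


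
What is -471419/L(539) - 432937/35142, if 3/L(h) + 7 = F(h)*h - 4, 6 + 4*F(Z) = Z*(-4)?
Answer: 804420569855293/17571 ≈ 4.5781e+10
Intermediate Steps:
F(Z) = -3/2 - Z (F(Z) = -3/2 + (Z*(-4))/4 = -3/2 + (-4*Z)/4 = -3/2 - Z)
L(h) = 3/(-11 + h*(-3/2 - h)) (L(h) = 3/(-7 + ((-3/2 - h)*h - 4)) = 3/(-7 + (h*(-3/2 - h) - 4)) = 3/(-7 + (-4 + h*(-3/2 - h))) = 3/(-11 + h*(-3/2 - h)))
-471419/L(539) - 432937/35142 = -(-5185609/3 - 254094841*(3 + 2*539)/6) - 432937/35142 = -(-5185609/3 - 254094841*(3 + 1078)/6) - 432937*1/35142 = -471419/((-6/(22 + 539*1081))) - 432937/35142 = -471419/((-6/(22 + 582659))) - 432937/35142 = -471419/((-6/582681)) - 432937/35142 = -471419/((-6*1/582681)) - 432937/35142 = -471419/(-2/194227) - 432937/35142 = -471419*(-194227/2) - 432937/35142 = 91562298113/2 - 432937/35142 = 804420569855293/17571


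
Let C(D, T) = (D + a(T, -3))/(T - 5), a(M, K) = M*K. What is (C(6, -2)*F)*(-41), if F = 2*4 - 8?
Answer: 0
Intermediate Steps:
a(M, K) = K*M
F = 0 (F = 8 - 8 = 0)
C(D, T) = (D - 3*T)/(-5 + T) (C(D, T) = (D - 3*T)/(T - 5) = (D - 3*T)/(-5 + T))
(C(6, -2)*F)*(-41) = (((6 - 3*(-2))/(-5 - 2))*0)*(-41) = (((6 + 6)/(-7))*0)*(-41) = (-1/7*12*0)*(-41) = -12/7*0*(-41) = 0*(-41) = 0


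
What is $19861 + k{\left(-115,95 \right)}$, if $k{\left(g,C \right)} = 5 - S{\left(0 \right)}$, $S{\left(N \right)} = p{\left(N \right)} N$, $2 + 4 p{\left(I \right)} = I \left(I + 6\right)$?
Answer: $19866$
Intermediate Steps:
$p{\left(I \right)} = - \frac{1}{2} + \frac{I \left(6 + I\right)}{4}$ ($p{\left(I \right)} = - \frac{1}{2} + \frac{I \left(I + 6\right)}{4} = - \frac{1}{2} + \frac{I \left(6 + I\right)}{4}$)
$S{\left(N \right)} = N \left(- \frac{1}{2} + \frac{N^{2}}{4} + \frac{3 N}{2}\right)$ ($S{\left(N \right)} = \left(- \frac{1}{2} + \frac{N^{2}}{4} + \frac{3 N}{2}\right) N = N \left(- \frac{1}{2} + \frac{N^{2}}{4} + \frac{3 N}{2}\right)$)
$k{\left(g,C \right)} = 5$ ($k{\left(g,C \right)} = 5 - \frac{1}{4} \cdot 0 \left(-2 + 0^{2} + 6 \cdot 0\right) = 5 - \frac{1}{4} \cdot 0 \left(-2 + 0 + 0\right) = 5 - \frac{1}{4} \cdot 0 \left(-2\right) = 5 - 0 = 5 + 0 = 5$)
$19861 + k{\left(-115,95 \right)} = 19861 + 5 = 19866$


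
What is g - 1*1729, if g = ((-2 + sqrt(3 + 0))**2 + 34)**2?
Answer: -328*sqrt(3) ≈ -568.11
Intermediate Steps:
g = (34 + (-2 + sqrt(3))**2)**2 (g = ((-2 + sqrt(3))**2 + 34)**2 = (34 + (-2 + sqrt(3))**2)**2 ≈ 1160.9)
g - 1*1729 = (1729 - 328*sqrt(3)) - 1*1729 = (1729 - 328*sqrt(3)) - 1729 = -328*sqrt(3)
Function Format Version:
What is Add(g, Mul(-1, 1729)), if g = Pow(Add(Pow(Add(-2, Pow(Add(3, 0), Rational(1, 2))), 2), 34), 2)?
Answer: Mul(-328, Pow(3, Rational(1, 2))) ≈ -568.11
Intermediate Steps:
g = Pow(Add(34, Pow(Add(-2, Pow(3, Rational(1, 2))), 2)), 2) (g = Pow(Add(Pow(Add(-2, Pow(3, Rational(1, 2))), 2), 34), 2) = Pow(Add(34, Pow(Add(-2, Pow(3, Rational(1, 2))), 2)), 2) ≈ 1160.9)
Add(g, Mul(-1, 1729)) = Add(Add(1729, Mul(-328, Pow(3, Rational(1, 2)))), Mul(-1, 1729)) = Add(Add(1729, Mul(-328, Pow(3, Rational(1, 2)))), -1729) = Mul(-328, Pow(3, Rational(1, 2)))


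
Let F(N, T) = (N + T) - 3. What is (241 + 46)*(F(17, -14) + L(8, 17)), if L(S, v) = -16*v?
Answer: -78064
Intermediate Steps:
F(N, T) = -3 + N + T
(241 + 46)*(F(17, -14) + L(8, 17)) = (241 + 46)*((-3 + 17 - 14) - 16*17) = 287*(0 - 272) = 287*(-272) = -78064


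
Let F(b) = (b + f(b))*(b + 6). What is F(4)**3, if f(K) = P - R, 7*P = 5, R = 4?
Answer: 125000/343 ≈ 364.43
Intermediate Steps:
P = 5/7 (P = (1/7)*5 = 5/7 ≈ 0.71429)
f(K) = -23/7 (f(K) = 5/7 - 1*4 = 5/7 - 4 = -23/7)
F(b) = (6 + b)*(-23/7 + b) (F(b) = (b - 23/7)*(b + 6) = (-23/7 + b)*(6 + b) = (6 + b)*(-23/7 + b))
F(4)**3 = (-138/7 + 4**2 + (19/7)*4)**3 = (-138/7 + 16 + 76/7)**3 = (50/7)**3 = 125000/343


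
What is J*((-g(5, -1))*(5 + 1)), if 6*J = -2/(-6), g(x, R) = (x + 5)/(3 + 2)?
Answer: -⅔ ≈ -0.66667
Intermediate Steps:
g(x, R) = 1 + x/5 (g(x, R) = (5 + x)/5 = (5 + x)*(⅕) = 1 + x/5)
J = 1/18 (J = (-2/(-6))/6 = (-2*(-⅙))/6 = (⅙)*(⅓) = 1/18 ≈ 0.055556)
J*((-g(5, -1))*(5 + 1)) = ((-(1 + (⅕)*5))*(5 + 1))/18 = (-(1 + 1)*6)/18 = (-1*2*6)/18 = (-2*6)/18 = (1/18)*(-12) = -⅔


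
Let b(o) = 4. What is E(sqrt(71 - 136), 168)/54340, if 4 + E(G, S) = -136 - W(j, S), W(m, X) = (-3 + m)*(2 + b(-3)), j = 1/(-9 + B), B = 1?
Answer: -97/43472 ≈ -0.0022313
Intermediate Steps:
j = -1/8 (j = 1/(-9 + 1) = 1/(-8) = -1/8 ≈ -0.12500)
W(m, X) = -18 + 6*m (W(m, X) = (-3 + m)*(2 + 4) = (-3 + m)*6 = -18 + 6*m)
E(G, S) = -485/4 (E(G, S) = -4 + (-136 - (-18 + 6*(-1/8))) = -4 + (-136 - (-18 - 3/4)) = -4 + (-136 - 1*(-75/4)) = -4 + (-136 + 75/4) = -4 - 469/4 = -485/4)
E(sqrt(71 - 136), 168)/54340 = -485/4/54340 = -485/4*1/54340 = -97/43472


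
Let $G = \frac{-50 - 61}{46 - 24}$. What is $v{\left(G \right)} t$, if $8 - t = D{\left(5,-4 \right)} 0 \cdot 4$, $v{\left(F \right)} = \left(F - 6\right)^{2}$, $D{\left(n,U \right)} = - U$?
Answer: $\frac{118098}{121} \approx 976.02$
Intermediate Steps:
$G = - \frac{111}{22} \approx -5.0455$
$v{\left(F \right)} = \left(-6 + F\right)^{2}$
$t = 8$ ($t = 8 - \left(-1\right) \left(-4\right) 0 \cdot 4 = 8 - 4 \cdot 0 \cdot 4 = 8 - 0 \cdot 4 = 8 - 0 = 8 + 0 = 8$)
$v{\left(G \right)} t = \left(-6 - \frac{111}{22}\right)^{2} \cdot 8 = \left(- \frac{243}{22}\right)^{2} \cdot 8 = \frac{59049}{484} \cdot 8 = \frac{118098}{121}$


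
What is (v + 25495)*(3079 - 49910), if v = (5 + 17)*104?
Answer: -1301105673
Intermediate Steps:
v = 2288 (v = 22*104 = 2288)
(v + 25495)*(3079 - 49910) = (2288 + 25495)*(3079 - 49910) = 27783*(-46831) = -1301105673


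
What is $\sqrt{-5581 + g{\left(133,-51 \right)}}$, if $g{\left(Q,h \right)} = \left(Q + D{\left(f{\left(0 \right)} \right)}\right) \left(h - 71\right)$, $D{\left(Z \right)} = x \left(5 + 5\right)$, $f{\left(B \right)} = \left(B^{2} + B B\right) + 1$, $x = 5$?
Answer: $i \sqrt{27907} \approx 167.05 i$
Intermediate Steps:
$f{\left(B \right)} = 1 + 2 B^{2}$ ($f{\left(B \right)} = \left(B^{2} + B^{2}\right) + 1 = 2 B^{2} + 1 = 1 + 2 B^{2}$)
$D{\left(Z \right)} = 50$ ($D{\left(Z \right)} = 5 \left(5 + 5\right) = 5 \cdot 10 = 50$)
$g{\left(Q,h \right)} = \left(-71 + h\right) \left(50 + Q\right)$ ($g{\left(Q,h \right)} = \left(Q + 50\right) \left(h - 71\right) = \left(50 + Q\right) \left(-71 + h\right) = \left(-71 + h\right) \left(50 + Q\right)$)
$\sqrt{-5581 + g{\left(133,-51 \right)}} = \sqrt{-5581 + \left(-3550 - 9443 + 50 \left(-51\right) + 133 \left(-51\right)\right)} = \sqrt{-5581 - 22326} = \sqrt{-27907} = i \sqrt{27907}$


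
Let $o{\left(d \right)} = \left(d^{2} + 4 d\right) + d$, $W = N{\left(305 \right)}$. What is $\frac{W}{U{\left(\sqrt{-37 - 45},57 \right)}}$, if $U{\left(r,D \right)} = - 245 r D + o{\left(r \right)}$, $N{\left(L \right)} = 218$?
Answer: $- \frac{109}{97440841} + \frac{760820 i \sqrt{82}}{3995074481} \approx -1.1186 \cdot 10^{-6} + 0.0017245 i$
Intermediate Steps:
$W = 218$
$o{\left(d \right)} = d^{2} + 5 d$
$U{\left(r,D \right)} = r \left(5 + r\right) - 245 D r$ ($U{\left(r,D \right)} = - 245 r D + r \left(5 + r\right) = - 245 D r + r \left(5 + r\right) = r \left(5 + r\right) - 245 D r$)
$\frac{W}{U{\left(\sqrt{-37 - 45},57 \right)}} = \frac{218}{\sqrt{-37 - 45} \left(5 + \sqrt{-37 - 45} - 13965\right)} = \frac{218}{\sqrt{-82} \left(5 + \sqrt{-82} - 13965\right)} = \frac{218}{i \sqrt{82} \left(5 + i \sqrt{82} - 13965\right)} = \frac{218}{i \sqrt{82} \left(-13960 + i \sqrt{82}\right)} = 218 \left(- \frac{i \sqrt{82}}{82 \left(-13960 + i \sqrt{82}\right)}\right) = - \frac{109 i \sqrt{82}}{41 \left(-13960 + i \sqrt{82}\right)}$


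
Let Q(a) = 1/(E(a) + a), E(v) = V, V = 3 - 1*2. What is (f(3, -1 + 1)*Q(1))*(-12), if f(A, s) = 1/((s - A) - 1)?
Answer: 3/2 ≈ 1.5000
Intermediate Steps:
f(A, s) = 1/(-1 + s - A)
V = 1 (V = 3 - 2 = 1)
E(v) = 1
Q(a) = 1/(1 + a)
(f(3, -1 + 1)*Q(1))*(-12) = (1/((-1 + (-1 + 1) - 1*3)*(1 + 1)))*(-12) = (1/(-1 + 0 - 3*2))*(-12) = ((1/2)/(-4))*(-12) = -1/4*1/2*(-12) = -1/8*(-12) = 3/2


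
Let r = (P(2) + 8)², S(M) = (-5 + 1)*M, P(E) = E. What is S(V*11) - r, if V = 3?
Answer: -232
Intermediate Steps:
S(M) = -4*M
r = 100 (r = (2 + 8)² = 10² = 100)
S(V*11) - r = -12*11 - 1*100 = -4*33 - 100 = -132 - 100 = -232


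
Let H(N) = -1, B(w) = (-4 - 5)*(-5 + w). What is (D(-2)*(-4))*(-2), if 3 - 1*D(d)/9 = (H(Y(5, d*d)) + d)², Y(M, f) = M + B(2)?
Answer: -432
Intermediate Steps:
B(w) = 45 - 9*w (B(w) = -9*(-5 + w) = 45 - 9*w)
Y(M, f) = 27 + M (Y(M, f) = M + (45 - 9*2) = M + (45 - 18) = M + 27 = 27 + M)
D(d) = 27 - 9*(-1 + d)²
(D(-2)*(-4))*(-2) = ((27 - 9*(-1 - 2)²)*(-4))*(-2) = ((27 - 9*(-3)²)*(-4))*(-2) = ((27 - 9*9)*(-4))*(-2) = ((27 - 81)*(-4))*(-2) = -54*(-4)*(-2) = 216*(-2) = -432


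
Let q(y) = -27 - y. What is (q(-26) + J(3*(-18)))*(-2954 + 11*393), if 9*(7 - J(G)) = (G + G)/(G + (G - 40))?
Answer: 8103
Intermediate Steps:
J(G) = 7 - 2*G/(9*(-40 + 2*G)) (J(G) = 7 - (G + G)/(9*(G + (G - 40))) = 7 - 2*G/(9*(G + (-40 + G))) = 7 - 2*G/(9*(-40 + 2*G)))
(q(-26) + J(3*(-18)))*(-2954 + 11*393) = ((-27 - 1*(-26)) + 2*(-630 + 31*(3*(-18)))/(9*(-20 + 3*(-18))))*(-2954 + 11*393) = ((-27 + 26) + 2*(-630 + 31*(-54))/(9*(-20 - 54)))*(-2954 + 4323) = (-1 + (2/9)*(-630 - 1674)/(-74))*1369 = (-1 + (2/9)*(-1/74)*(-2304))*1369 = (-1 + 256/37)*1369 = (219/37)*1369 = 8103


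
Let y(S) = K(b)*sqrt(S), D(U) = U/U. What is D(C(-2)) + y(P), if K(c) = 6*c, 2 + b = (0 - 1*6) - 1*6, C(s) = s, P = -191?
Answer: 1 - 84*I*sqrt(191) ≈ 1.0 - 1160.9*I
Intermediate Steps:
b = -14 (b = -2 + ((0 - 1*6) - 1*6) = -2 + ((0 - 6) - 6) = -2 + (-6 - 6) = -2 - 12 = -14)
D(U) = 1
y(S) = -84*sqrt(S) (y(S) = (6*(-14))*sqrt(S) = -84*sqrt(S))
D(C(-2)) + y(P) = 1 - 84*I*sqrt(191)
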